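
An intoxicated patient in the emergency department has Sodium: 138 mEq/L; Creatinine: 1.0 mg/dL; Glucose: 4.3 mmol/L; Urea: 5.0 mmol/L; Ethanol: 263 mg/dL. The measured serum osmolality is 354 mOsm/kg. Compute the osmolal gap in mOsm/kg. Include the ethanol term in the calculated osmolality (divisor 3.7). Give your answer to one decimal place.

Calculated osmolality = 2·Na + glucose + urea + ethanol/3.7
= 2·138 + 4.3 + 5 + 263/3.7
= 276 + 4.30 + 5 + 71.08
= 356.38 mOsm/kg ≈ 356.4 mOsm/kg
Osmolar gap = measured − calculated = 354 − 356.4 = -2.4 mOsm/kg

-2.4 mOsm/kg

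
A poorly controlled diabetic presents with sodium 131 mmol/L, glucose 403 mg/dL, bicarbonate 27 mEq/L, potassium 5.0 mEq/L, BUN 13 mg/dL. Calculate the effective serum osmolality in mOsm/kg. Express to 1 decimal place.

284.4 mOsm/kg

Effective osmolality excludes urea (freely permeant across cell membranes):
2·Na + glucose/18
= 2·131 + 403/18
= 262 + 22.39
= 284.39 mOsm/kg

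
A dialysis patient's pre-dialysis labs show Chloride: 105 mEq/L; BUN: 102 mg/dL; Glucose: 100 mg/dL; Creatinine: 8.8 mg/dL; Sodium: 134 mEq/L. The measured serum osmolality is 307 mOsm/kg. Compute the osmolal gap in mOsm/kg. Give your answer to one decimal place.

-3.0 mOsm/kg

Calculated osmolality = 2·Na + glucose/18 + BUN/2.8
= 2·134 + 100/18 + 102/2.8
= 268 + 5.56 + 36.43
= 309.99 mOsm/kg ≈ 310.0 mOsm/kg
Osmolar gap = measured − calculated = 307 − 310.0 = -3.0 mOsm/kg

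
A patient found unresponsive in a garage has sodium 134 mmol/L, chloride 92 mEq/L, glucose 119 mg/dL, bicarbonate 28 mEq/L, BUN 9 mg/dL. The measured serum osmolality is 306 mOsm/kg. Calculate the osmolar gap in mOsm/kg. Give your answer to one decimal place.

28.2 mOsm/kg

Calculated osmolality = 2·Na + glucose/18 + BUN/2.8
= 2·134 + 119/18 + 9/2.8
= 268 + 6.61 + 3.21
= 277.82 mOsm/kg ≈ 277.8 mOsm/kg
Osmolar gap = measured − calculated = 306 − 277.8 = 28.2 mOsm/kg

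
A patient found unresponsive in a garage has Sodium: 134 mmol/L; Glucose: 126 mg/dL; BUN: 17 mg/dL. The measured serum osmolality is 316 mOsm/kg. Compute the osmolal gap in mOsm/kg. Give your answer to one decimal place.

34.9 mOsm/kg

Calculated osmolality = 2·Na + glucose/18 + BUN/2.8
= 2·134 + 126/18 + 17/2.8
= 268 + 7 + 6.07
= 281.07 mOsm/kg ≈ 281.1 mOsm/kg
Osmolar gap = measured − calculated = 316 − 281.1 = 34.9 mOsm/kg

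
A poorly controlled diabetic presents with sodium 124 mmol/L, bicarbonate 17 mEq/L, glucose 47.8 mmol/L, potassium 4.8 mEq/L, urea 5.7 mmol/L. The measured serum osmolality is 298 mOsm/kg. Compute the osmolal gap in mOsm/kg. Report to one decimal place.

Calculated osmolality = 2·Na + glucose + urea
= 2·124 + 47.8 + 5.7
= 248 + 47.80 + 5.70
= 301.5 mOsm/kg ≈ 301.5 mOsm/kg
Osmolar gap = measured − calculated = 298 − 301.5 = -3.5 mOsm/kg

-3.5 mOsm/kg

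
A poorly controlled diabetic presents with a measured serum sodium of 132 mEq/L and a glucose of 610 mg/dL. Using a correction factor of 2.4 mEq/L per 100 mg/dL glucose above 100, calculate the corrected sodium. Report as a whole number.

Corrected Na = measured Na + 2.4 · (glucose − 100)/100
= 132 + 2.4 · (610 − 100)/100
= 132 + 12.2
= 144.2 mEq/L

144 mEq/L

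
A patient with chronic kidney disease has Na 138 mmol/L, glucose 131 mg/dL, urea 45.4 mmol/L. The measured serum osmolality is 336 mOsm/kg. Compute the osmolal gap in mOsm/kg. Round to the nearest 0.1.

7.3 mOsm/kg

Calculated osmolality = 2·Na + glucose/18 + urea
= 2·138 + 131/18 + 45.4
= 276 + 7.28 + 45.40
= 328.68 mOsm/kg ≈ 328.7 mOsm/kg
Osmolar gap = measured − calculated = 336 − 328.7 = 7.3 mOsm/kg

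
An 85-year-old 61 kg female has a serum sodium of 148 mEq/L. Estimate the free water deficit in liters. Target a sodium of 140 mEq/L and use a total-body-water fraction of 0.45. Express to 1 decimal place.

1.6 L

TBW = 0.45 · 61 = 27.45 L
Free water deficit = TBW · (Na/140 − 1)
= 27.45 · (148/140 − 1)
= 27.45 · 0.0571
= 1.57 L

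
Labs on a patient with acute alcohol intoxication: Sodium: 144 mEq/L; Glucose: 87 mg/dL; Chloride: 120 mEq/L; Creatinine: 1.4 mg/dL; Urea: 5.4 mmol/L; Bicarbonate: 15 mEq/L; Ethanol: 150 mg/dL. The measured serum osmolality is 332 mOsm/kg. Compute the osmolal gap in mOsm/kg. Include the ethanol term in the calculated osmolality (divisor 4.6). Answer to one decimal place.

1.2 mOsm/kg

Calculated osmolality = 2·Na + glucose/18 + urea + ethanol/4.6
= 2·144 + 87/18 + 5.4 + 150/4.6
= 288 + 4.83 + 5.40 + 32.61
= 330.84 mOsm/kg ≈ 330.8 mOsm/kg
Osmolar gap = measured − calculated = 332 − 330.8 = 1.2 mOsm/kg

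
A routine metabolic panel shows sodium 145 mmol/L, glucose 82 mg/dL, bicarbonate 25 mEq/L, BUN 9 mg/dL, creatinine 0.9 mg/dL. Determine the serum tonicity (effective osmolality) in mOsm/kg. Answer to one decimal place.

Effective osmolality excludes urea (freely permeant across cell membranes):
2·Na + glucose/18
= 2·145 + 82/18
= 290 + 4.56
= 294.56 mOsm/kg

294.6 mOsm/kg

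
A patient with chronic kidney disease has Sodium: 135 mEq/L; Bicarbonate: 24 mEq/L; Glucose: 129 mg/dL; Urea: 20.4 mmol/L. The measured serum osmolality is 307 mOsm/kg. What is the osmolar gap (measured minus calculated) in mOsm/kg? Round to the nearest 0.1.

9.4 mOsm/kg

Calculated osmolality = 2·Na + glucose/18 + urea
= 2·135 + 129/18 + 20.4
= 270 + 7.17 + 20.40
= 297.57 mOsm/kg ≈ 297.6 mOsm/kg
Osmolar gap = measured − calculated = 307 − 297.6 = 9.4 mOsm/kg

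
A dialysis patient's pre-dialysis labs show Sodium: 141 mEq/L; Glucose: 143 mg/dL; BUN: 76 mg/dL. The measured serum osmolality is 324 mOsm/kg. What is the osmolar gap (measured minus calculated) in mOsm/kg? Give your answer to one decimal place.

Calculated osmolality = 2·Na + glucose/18 + BUN/2.8
= 2·141 + 143/18 + 76/2.8
= 282 + 7.94 + 27.14
= 317.08 mOsm/kg ≈ 317.1 mOsm/kg
Osmolar gap = measured − calculated = 324 − 317.1 = 6.9 mOsm/kg

6.9 mOsm/kg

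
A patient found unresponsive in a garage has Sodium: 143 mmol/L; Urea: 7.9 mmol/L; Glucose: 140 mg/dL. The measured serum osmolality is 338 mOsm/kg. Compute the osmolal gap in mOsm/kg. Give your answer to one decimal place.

Calculated osmolality = 2·Na + glucose/18 + urea
= 2·143 + 140/18 + 7.9
= 286 + 7.78 + 7.90
= 301.68 mOsm/kg ≈ 301.7 mOsm/kg
Osmolar gap = measured − calculated = 338 − 301.7 = 36.3 mOsm/kg

36.3 mOsm/kg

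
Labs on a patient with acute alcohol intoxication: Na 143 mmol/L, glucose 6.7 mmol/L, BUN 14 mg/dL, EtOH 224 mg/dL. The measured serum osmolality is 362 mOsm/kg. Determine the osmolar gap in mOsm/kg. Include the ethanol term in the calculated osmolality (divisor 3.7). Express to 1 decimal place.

3.8 mOsm/kg

Calculated osmolality = 2·Na + glucose + BUN/2.8 + ethanol/3.7
= 2·143 + 6.7 + 14/2.8 + 224/3.7
= 286 + 6.70 + 5 + 60.54
= 358.24 mOsm/kg ≈ 358.2 mOsm/kg
Osmolar gap = measured − calculated = 362 − 358.2 = 3.8 mOsm/kg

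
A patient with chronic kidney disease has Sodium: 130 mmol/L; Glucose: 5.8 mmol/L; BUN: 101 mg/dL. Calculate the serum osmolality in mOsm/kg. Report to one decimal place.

Calculated osmolality = 2·Na + glucose + BUN/2.8
= 2·130 + 5.8 + 101/2.8
= 260 + 5.80 + 36.07
= 301.87 mOsm/kg

301.9 mOsm/kg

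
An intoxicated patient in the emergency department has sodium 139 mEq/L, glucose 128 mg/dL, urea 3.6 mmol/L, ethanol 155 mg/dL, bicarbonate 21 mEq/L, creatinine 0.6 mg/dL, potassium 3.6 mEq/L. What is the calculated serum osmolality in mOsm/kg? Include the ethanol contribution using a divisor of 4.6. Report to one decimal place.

Calculated osmolality = 2·Na + glucose/18 + urea + ethanol/4.6
= 2·139 + 128/18 + 3.6 + 155/4.6
= 278 + 7.11 + 3.60 + 33.70
= 322.41 mOsm/kg

322.4 mOsm/kg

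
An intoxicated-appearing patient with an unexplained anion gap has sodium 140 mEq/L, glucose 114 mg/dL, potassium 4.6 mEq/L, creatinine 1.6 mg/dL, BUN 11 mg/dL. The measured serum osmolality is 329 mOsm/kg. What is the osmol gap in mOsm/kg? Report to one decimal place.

38.7 mOsm/kg

Calculated osmolality = 2·Na + glucose/18 + BUN/2.8
= 2·140 + 114/18 + 11/2.8
= 280 + 6.33 + 3.93
= 290.26 mOsm/kg ≈ 290.3 mOsm/kg
Osmolar gap = measured − calculated = 329 − 290.3 = 38.7 mOsm/kg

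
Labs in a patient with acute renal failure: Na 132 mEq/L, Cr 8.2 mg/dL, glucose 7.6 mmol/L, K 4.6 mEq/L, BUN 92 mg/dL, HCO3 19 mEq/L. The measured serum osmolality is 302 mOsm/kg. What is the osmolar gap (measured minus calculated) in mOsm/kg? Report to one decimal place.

Calculated osmolality = 2·Na + glucose + BUN/2.8
= 2·132 + 7.6 + 92/2.8
= 264 + 7.60 + 32.86
= 304.46 mOsm/kg ≈ 304.5 mOsm/kg
Osmolar gap = measured − calculated = 302 − 304.5 = -2.5 mOsm/kg

-2.5 mOsm/kg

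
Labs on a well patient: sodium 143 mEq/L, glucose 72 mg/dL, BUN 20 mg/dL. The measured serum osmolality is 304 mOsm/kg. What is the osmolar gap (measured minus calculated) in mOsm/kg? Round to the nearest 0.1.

6.9 mOsm/kg

Calculated osmolality = 2·Na + glucose/18 + BUN/2.8
= 2·143 + 72/18 + 20/2.8
= 286 + 4 + 7.14
= 297.14 mOsm/kg ≈ 297.1 mOsm/kg
Osmolar gap = measured − calculated = 304 − 297.1 = 6.9 mOsm/kg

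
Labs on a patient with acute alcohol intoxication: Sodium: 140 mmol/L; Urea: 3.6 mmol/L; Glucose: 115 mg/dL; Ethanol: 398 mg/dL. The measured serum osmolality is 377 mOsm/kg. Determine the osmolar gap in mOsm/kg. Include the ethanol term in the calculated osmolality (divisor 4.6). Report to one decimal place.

Calculated osmolality = 2·Na + glucose/18 + urea + ethanol/4.6
= 2·140 + 115/18 + 3.6 + 398/4.6
= 280 + 6.39 + 3.60 + 86.52
= 376.51 mOsm/kg ≈ 376.5 mOsm/kg
Osmolar gap = measured − calculated = 377 − 376.5 = 0.5 mOsm/kg

0.5 mOsm/kg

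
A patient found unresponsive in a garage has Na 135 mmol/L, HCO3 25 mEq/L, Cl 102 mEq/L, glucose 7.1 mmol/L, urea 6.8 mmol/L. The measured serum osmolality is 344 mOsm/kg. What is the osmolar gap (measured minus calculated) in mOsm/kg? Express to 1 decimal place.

60.1 mOsm/kg

Calculated osmolality = 2·Na + glucose + urea
= 2·135 + 7.1 + 6.8
= 270 + 7.10 + 6.80
= 283.9 mOsm/kg ≈ 283.9 mOsm/kg
Osmolar gap = measured − calculated = 344 − 283.9 = 60.1 mOsm/kg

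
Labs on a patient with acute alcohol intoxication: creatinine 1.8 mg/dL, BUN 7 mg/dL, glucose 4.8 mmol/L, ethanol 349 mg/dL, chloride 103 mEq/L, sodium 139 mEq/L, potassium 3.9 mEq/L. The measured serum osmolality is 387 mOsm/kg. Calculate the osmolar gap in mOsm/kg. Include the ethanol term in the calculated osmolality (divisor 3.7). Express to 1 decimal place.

7.4 mOsm/kg

Calculated osmolality = 2·Na + glucose + BUN/2.8 + ethanol/3.7
= 2·139 + 4.8 + 7/2.8 + 349/3.7
= 278 + 4.80 + 2.50 + 94.32
= 379.62 mOsm/kg ≈ 379.6 mOsm/kg
Osmolar gap = measured − calculated = 387 − 379.6 = 7.4 mOsm/kg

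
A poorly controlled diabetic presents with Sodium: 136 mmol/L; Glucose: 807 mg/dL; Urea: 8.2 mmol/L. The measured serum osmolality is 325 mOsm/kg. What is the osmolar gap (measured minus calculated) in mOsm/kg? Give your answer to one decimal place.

0.0 mOsm/kg

Calculated osmolality = 2·Na + glucose/18 + urea
= 2·136 + 807/18 + 8.2
= 272 + 44.83 + 8.20
= 325.03 mOsm/kg ≈ 325.0 mOsm/kg
Osmolar gap = measured − calculated = 325 − 325.0 = 0.0 mOsm/kg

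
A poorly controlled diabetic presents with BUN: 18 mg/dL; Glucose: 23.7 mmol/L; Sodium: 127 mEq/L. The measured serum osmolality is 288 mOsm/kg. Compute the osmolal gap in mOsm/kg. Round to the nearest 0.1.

3.9 mOsm/kg

Calculated osmolality = 2·Na + glucose + BUN/2.8
= 2·127 + 23.7 + 18/2.8
= 254 + 23.70 + 6.43
= 284.13 mOsm/kg ≈ 284.1 mOsm/kg
Osmolar gap = measured − calculated = 288 − 284.1 = 3.9 mOsm/kg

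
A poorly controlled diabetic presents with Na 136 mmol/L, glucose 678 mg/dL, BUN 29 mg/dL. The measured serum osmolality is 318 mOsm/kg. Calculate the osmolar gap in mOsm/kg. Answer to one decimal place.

-2.0 mOsm/kg

Calculated osmolality = 2·Na + glucose/18 + BUN/2.8
= 2·136 + 678/18 + 29/2.8
= 272 + 37.67 + 10.36
= 320.03 mOsm/kg ≈ 320.0 mOsm/kg
Osmolar gap = measured − calculated = 318 − 320.0 = -2.0 mOsm/kg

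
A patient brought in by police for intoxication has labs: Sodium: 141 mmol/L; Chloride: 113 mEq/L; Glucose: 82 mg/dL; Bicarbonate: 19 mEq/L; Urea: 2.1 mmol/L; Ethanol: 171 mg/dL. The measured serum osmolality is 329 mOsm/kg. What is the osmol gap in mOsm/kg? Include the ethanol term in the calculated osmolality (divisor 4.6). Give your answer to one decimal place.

3.2 mOsm/kg

Calculated osmolality = 2·Na + glucose/18 + urea + ethanol/4.6
= 2·141 + 82/18 + 2.1 + 171/4.6
= 282 + 4.56 + 2.10 + 37.17
= 325.83 mOsm/kg ≈ 325.8 mOsm/kg
Osmolar gap = measured − calculated = 329 − 325.8 = 3.2 mOsm/kg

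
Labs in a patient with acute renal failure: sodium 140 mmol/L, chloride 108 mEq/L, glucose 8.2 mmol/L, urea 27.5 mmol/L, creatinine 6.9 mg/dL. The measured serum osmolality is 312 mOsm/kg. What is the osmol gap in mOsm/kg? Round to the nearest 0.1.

Calculated osmolality = 2·Na + glucose + urea
= 2·140 + 8.2 + 27.5
= 280 + 8.20 + 27.50
= 315.7 mOsm/kg ≈ 315.7 mOsm/kg
Osmolar gap = measured − calculated = 312 − 315.7 = -3.7 mOsm/kg

-3.7 mOsm/kg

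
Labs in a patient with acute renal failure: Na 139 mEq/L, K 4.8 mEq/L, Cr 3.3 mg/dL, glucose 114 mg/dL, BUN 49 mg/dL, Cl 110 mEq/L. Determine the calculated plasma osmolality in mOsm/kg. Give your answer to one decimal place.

301.8 mOsm/kg

Calculated osmolality = 2·Na + glucose/18 + BUN/2.8
= 2·139 + 114/18 + 49/2.8
= 278 + 6.33 + 17.50
= 301.83 mOsm/kg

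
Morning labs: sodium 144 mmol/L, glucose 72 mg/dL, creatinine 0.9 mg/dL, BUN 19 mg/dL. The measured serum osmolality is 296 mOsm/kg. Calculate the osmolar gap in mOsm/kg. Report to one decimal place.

-2.8 mOsm/kg

Calculated osmolality = 2·Na + glucose/18 + BUN/2.8
= 2·144 + 72/18 + 19/2.8
= 288 + 4 + 6.79
= 298.79 mOsm/kg ≈ 298.8 mOsm/kg
Osmolar gap = measured − calculated = 296 − 298.8 = -2.8 mOsm/kg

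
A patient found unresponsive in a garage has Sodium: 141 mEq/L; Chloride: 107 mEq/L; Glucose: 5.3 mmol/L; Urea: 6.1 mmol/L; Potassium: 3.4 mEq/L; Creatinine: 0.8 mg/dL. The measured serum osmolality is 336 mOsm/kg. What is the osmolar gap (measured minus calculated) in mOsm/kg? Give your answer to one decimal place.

42.6 mOsm/kg

Calculated osmolality = 2·Na + glucose + urea
= 2·141 + 5.3 + 6.1
= 282 + 5.30 + 6.10
= 293.4 mOsm/kg ≈ 293.4 mOsm/kg
Osmolar gap = measured − calculated = 336 − 293.4 = 42.6 mOsm/kg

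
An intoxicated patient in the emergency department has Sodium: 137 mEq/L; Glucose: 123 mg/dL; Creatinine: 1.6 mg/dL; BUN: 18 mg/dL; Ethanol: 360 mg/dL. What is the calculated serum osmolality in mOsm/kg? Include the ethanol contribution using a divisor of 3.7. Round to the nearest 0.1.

384.6 mOsm/kg

Calculated osmolality = 2·Na + glucose/18 + BUN/2.8 + ethanol/3.7
= 2·137 + 123/18 + 18/2.8 + 360/3.7
= 274 + 6.83 + 6.43 + 97.30
= 384.56 mOsm/kg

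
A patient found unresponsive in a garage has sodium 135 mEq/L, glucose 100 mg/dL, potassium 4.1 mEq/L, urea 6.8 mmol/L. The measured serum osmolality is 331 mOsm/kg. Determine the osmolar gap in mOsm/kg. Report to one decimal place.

48.6 mOsm/kg

Calculated osmolality = 2·Na + glucose/18 + urea
= 2·135 + 100/18 + 6.8
= 270 + 5.56 + 6.80
= 282.36 mOsm/kg ≈ 282.4 mOsm/kg
Osmolar gap = measured − calculated = 331 − 282.4 = 48.6 mOsm/kg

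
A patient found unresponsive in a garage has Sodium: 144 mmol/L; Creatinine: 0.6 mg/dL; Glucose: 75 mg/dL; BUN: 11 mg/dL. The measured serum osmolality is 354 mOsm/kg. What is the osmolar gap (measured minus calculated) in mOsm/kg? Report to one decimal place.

Calculated osmolality = 2·Na + glucose/18 + BUN/2.8
= 2·144 + 75/18 + 11/2.8
= 288 + 4.17 + 3.93
= 296.1 mOsm/kg ≈ 296.1 mOsm/kg
Osmolar gap = measured − calculated = 354 − 296.1 = 57.9 mOsm/kg

57.9 mOsm/kg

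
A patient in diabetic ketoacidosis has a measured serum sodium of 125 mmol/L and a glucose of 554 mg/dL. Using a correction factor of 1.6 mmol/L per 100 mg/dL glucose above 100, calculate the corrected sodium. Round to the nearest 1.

132 mmol/L

Corrected Na = measured Na + 1.6 · (glucose − 100)/100
= 125 + 1.6 · (554 − 100)/100
= 125 + 7.3
= 132.3 mmol/L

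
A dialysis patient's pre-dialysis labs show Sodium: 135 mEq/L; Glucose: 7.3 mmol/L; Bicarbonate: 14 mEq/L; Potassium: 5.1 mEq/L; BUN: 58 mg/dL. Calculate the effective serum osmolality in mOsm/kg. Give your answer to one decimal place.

Effective osmolality excludes urea (freely permeant across cell membranes):
2·Na + glucose
= 2·135 + 7.3
= 270 + 7.3
= 277.3 mOsm/kg

277.3 mOsm/kg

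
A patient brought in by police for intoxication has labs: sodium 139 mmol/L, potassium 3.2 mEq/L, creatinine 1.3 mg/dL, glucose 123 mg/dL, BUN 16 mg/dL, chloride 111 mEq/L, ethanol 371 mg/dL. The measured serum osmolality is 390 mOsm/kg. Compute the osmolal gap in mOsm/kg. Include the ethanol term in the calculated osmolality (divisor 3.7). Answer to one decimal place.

-0.8 mOsm/kg

Calculated osmolality = 2·Na + glucose/18 + BUN/2.8 + ethanol/3.7
= 2·139 + 123/18 + 16/2.8 + 371/3.7
= 278 + 6.83 + 5.71 + 100.27
= 390.81 mOsm/kg ≈ 390.8 mOsm/kg
Osmolar gap = measured − calculated = 390 − 390.8 = -0.8 mOsm/kg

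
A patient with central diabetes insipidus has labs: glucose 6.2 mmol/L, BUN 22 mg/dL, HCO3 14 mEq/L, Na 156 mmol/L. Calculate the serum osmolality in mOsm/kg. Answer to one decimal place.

Calculated osmolality = 2·Na + glucose + BUN/2.8
= 2·156 + 6.2 + 22/2.8
= 312 + 6.20 + 7.86
= 326.06 mOsm/kg

326.1 mOsm/kg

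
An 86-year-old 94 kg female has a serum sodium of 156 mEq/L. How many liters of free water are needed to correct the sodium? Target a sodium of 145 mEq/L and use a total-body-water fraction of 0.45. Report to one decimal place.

3.2 L

TBW = 0.45 · 94 = 42.3 L
Free water deficit = TBW · (Na/145 − 1)
= 42.3 · (156/145 − 1)
= 42.3 · 0.0759
= 3.21 L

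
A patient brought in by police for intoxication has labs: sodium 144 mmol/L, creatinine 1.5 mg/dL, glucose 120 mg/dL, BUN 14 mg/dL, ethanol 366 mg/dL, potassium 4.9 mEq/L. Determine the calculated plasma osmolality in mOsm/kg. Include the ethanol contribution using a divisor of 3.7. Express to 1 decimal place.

398.6 mOsm/kg

Calculated osmolality = 2·Na + glucose/18 + BUN/2.8 + ethanol/3.7
= 2·144 + 120/18 + 14/2.8 + 366/3.7
= 288 + 6.67 + 5 + 98.92
= 398.59 mOsm/kg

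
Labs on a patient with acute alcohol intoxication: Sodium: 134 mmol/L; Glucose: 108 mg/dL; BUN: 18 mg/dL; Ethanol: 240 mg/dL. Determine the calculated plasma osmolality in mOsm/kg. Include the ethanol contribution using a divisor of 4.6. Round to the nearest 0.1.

332.6 mOsm/kg

Calculated osmolality = 2·Na + glucose/18 + BUN/2.8 + ethanol/4.6
= 2·134 + 108/18 + 18/2.8 + 240/4.6
= 268 + 6 + 6.43 + 52.17
= 332.6 mOsm/kg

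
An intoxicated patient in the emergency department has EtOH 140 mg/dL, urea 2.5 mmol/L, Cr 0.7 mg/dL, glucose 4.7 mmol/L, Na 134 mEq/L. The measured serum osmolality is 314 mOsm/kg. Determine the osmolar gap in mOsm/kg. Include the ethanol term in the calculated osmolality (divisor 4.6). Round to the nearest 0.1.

Calculated osmolality = 2·Na + glucose + urea + ethanol/4.6
= 2·134 + 4.7 + 2.5 + 140/4.6
= 268 + 4.70 + 2.50 + 30.43
= 305.63 mOsm/kg ≈ 305.6 mOsm/kg
Osmolar gap = measured − calculated = 314 − 305.6 = 8.4 mOsm/kg

8.4 mOsm/kg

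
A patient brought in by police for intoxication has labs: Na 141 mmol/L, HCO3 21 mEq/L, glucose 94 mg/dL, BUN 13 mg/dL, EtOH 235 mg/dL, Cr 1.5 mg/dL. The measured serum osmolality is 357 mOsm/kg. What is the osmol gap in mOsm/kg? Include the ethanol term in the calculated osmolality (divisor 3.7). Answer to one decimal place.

Calculated osmolality = 2·Na + glucose/18 + BUN/2.8 + ethanol/3.7
= 2·141 + 94/18 + 13/2.8 + 235/3.7
= 282 + 5.22 + 4.64 + 63.51
= 355.37 mOsm/kg ≈ 355.4 mOsm/kg
Osmolar gap = measured − calculated = 357 − 355.4 = 1.6 mOsm/kg

1.6 mOsm/kg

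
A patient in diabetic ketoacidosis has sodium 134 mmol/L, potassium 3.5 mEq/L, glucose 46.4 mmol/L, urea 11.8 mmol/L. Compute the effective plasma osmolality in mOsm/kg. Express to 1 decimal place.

314.4 mOsm/kg

Effective osmolality excludes urea (freely permeant across cell membranes):
2·Na + glucose
= 2·134 + 46.4
= 268 + 46.4
= 314.4 mOsm/kg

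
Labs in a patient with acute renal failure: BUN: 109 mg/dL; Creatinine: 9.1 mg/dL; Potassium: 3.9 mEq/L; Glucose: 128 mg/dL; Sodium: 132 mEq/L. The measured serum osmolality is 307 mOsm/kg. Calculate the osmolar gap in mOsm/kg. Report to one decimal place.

-3.0 mOsm/kg

Calculated osmolality = 2·Na + glucose/18 + BUN/2.8
= 2·132 + 128/18 + 109/2.8
= 264 + 7.11 + 38.93
= 310.04 mOsm/kg ≈ 310.0 mOsm/kg
Osmolar gap = measured − calculated = 307 − 310.0 = -3.0 mOsm/kg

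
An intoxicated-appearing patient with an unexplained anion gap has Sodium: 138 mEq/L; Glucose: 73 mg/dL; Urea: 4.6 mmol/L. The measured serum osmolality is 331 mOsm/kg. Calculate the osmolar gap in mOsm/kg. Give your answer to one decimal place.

Calculated osmolality = 2·Na + glucose/18 + urea
= 2·138 + 73/18 + 4.6
= 276 + 4.06 + 4.60
= 284.66 mOsm/kg ≈ 284.7 mOsm/kg
Osmolar gap = measured − calculated = 331 − 284.7 = 46.3 mOsm/kg

46.3 mOsm/kg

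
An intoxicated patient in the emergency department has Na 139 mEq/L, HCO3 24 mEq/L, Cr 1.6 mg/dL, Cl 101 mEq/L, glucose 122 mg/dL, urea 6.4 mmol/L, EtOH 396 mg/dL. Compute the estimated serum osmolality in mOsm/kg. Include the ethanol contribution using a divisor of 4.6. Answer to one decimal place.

377.3 mOsm/kg

Calculated osmolality = 2·Na + glucose/18 + urea + ethanol/4.6
= 2·139 + 122/18 + 6.4 + 396/4.6
= 278 + 6.78 + 6.40 + 86.09
= 377.27 mOsm/kg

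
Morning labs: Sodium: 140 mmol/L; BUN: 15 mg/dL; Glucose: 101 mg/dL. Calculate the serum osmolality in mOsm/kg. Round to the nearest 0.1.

291.0 mOsm/kg

Calculated osmolality = 2·Na + glucose/18 + BUN/2.8
= 2·140 + 101/18 + 15/2.8
= 280 + 5.61 + 5.36
= 290.97 mOsm/kg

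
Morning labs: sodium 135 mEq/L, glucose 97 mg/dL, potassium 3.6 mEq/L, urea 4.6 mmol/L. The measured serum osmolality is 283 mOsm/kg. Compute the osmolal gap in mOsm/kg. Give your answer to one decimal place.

3.0 mOsm/kg

Calculated osmolality = 2·Na + glucose/18 + urea
= 2·135 + 97/18 + 4.6
= 270 + 5.39 + 4.60
= 279.99 mOsm/kg ≈ 280.0 mOsm/kg
Osmolar gap = measured − calculated = 283 − 280.0 = 3.0 mOsm/kg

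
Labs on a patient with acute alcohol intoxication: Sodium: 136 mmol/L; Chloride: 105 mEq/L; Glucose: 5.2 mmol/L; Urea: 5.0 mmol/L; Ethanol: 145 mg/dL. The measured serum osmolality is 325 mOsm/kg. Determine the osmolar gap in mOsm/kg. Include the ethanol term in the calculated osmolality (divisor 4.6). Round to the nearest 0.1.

Calculated osmolality = 2·Na + glucose + urea + ethanol/4.6
= 2·136 + 5.2 + 5 + 145/4.6
= 272 + 5.20 + 5 + 31.52
= 313.72 mOsm/kg ≈ 313.7 mOsm/kg
Osmolar gap = measured − calculated = 325 − 313.7 = 11.3 mOsm/kg

11.3 mOsm/kg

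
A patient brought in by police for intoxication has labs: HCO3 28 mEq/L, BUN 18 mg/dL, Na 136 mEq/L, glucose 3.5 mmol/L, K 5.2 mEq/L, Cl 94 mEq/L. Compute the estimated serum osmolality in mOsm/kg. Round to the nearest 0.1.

281.9 mOsm/kg

Calculated osmolality = 2·Na + glucose + BUN/2.8
= 2·136 + 3.5 + 18/2.8
= 272 + 3.50 + 6.43
= 281.93 mOsm/kg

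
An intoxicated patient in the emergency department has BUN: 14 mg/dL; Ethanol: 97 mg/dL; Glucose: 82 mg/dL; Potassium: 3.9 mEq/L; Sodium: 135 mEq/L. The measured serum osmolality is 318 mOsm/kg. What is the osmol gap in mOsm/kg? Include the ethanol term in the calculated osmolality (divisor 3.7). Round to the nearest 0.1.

12.2 mOsm/kg

Calculated osmolality = 2·Na + glucose/18 + BUN/2.8 + ethanol/3.7
= 2·135 + 82/18 + 14/2.8 + 97/3.7
= 270 + 4.56 + 5 + 26.22
= 305.78 mOsm/kg ≈ 305.8 mOsm/kg
Osmolar gap = measured − calculated = 318 − 305.8 = 12.2 mOsm/kg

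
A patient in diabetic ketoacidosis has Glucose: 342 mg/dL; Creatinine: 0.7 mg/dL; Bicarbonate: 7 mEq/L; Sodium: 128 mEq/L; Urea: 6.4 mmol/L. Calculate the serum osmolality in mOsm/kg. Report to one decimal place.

Calculated osmolality = 2·Na + glucose/18 + urea
= 2·128 + 342/18 + 6.4
= 256 + 19 + 6.40
= 281.4 mOsm/kg

281.4 mOsm/kg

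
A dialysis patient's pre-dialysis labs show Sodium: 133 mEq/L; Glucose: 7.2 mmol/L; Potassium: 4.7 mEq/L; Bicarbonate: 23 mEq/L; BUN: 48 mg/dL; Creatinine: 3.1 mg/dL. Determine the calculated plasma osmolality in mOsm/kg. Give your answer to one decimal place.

290.3 mOsm/kg

Calculated osmolality = 2·Na + glucose + BUN/2.8
= 2·133 + 7.2 + 48/2.8
= 266 + 7.20 + 17.14
= 290.34 mOsm/kg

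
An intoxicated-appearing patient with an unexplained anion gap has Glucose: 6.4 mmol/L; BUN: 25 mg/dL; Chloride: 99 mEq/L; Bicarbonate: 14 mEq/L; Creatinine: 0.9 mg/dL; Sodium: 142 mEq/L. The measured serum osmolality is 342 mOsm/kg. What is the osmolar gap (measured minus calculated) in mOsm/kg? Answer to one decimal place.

42.7 mOsm/kg

Calculated osmolality = 2·Na + glucose + BUN/2.8
= 2·142 + 6.4 + 25/2.8
= 284 + 6.40 + 8.93
= 299.33 mOsm/kg ≈ 299.3 mOsm/kg
Osmolar gap = measured − calculated = 342 − 299.3 = 42.7 mOsm/kg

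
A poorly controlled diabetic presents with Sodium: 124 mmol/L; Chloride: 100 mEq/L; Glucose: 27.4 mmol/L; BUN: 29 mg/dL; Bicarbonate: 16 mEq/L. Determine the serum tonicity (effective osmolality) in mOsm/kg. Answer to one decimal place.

275.4 mOsm/kg

Effective osmolality excludes urea (freely permeant across cell membranes):
2·Na + glucose
= 2·124 + 27.4
= 248 + 27.4
= 275.4 mOsm/kg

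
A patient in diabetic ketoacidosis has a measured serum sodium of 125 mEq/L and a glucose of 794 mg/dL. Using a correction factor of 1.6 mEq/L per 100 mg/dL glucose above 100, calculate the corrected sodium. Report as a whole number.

Corrected Na = measured Na + 1.6 · (glucose − 100)/100
= 125 + 1.6 · (794 − 100)/100
= 125 + 11.1
= 136.1 mEq/L

136 mEq/L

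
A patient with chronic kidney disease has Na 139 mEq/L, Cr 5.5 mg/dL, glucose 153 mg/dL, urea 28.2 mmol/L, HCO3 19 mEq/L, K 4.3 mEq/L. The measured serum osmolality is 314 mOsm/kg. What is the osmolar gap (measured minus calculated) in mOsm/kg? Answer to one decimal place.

-0.7 mOsm/kg

Calculated osmolality = 2·Na + glucose/18 + urea
= 2·139 + 153/18 + 28.2
= 278 + 8.50 + 28.20
= 314.7 mOsm/kg ≈ 314.7 mOsm/kg
Osmolar gap = measured − calculated = 314 − 314.7 = -0.7 mOsm/kg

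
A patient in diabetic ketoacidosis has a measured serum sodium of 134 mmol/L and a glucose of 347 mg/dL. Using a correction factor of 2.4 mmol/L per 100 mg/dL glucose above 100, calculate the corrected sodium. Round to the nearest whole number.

Corrected Na = measured Na + 2.4 · (glucose − 100)/100
= 134 + 2.4 · (347 − 100)/100
= 134 + 5.9
= 139.9 mmol/L

140 mmol/L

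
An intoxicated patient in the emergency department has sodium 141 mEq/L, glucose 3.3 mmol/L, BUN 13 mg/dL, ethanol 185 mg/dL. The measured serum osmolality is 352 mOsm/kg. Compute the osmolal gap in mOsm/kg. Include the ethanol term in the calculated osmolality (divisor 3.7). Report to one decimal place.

12.1 mOsm/kg

Calculated osmolality = 2·Na + glucose + BUN/2.8 + ethanol/3.7
= 2·141 + 3.3 + 13/2.8 + 185/3.7
= 282 + 3.30 + 4.64 + 50
= 339.94 mOsm/kg ≈ 339.9 mOsm/kg
Osmolar gap = measured − calculated = 352 − 339.9 = 12.1 mOsm/kg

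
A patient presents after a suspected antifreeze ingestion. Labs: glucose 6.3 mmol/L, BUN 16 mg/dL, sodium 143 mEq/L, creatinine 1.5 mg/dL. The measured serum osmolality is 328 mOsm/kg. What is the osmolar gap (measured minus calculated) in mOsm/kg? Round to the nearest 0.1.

30.0 mOsm/kg

Calculated osmolality = 2·Na + glucose + BUN/2.8
= 2·143 + 6.3 + 16/2.8
= 286 + 6.30 + 5.71
= 298.01 mOsm/kg ≈ 298.0 mOsm/kg
Osmolar gap = measured − calculated = 328 − 298.0 = 30.0 mOsm/kg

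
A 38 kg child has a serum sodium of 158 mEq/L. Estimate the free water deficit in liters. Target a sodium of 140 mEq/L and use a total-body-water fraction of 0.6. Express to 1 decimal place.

TBW = 0.6 · 38 = 22.8 L
Free water deficit = TBW · (Na/140 − 1)
= 22.8 · (158/140 − 1)
= 22.8 · 0.1286
= 2.93 L

2.9 L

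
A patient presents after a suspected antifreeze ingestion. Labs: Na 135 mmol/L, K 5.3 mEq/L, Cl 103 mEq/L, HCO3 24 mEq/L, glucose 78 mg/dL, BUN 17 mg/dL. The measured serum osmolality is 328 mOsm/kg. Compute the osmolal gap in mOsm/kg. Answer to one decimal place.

47.6 mOsm/kg

Calculated osmolality = 2·Na + glucose/18 + BUN/2.8
= 2·135 + 78/18 + 17/2.8
= 270 + 4.33 + 6.07
= 280.4 mOsm/kg ≈ 280.4 mOsm/kg
Osmolar gap = measured − calculated = 328 − 280.4 = 47.6 mOsm/kg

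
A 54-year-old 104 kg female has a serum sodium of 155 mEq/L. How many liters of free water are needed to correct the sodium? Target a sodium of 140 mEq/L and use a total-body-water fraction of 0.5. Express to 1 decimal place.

TBW = 0.5 · 104 = 52 L
Free water deficit = TBW · (Na/140 − 1)
= 52 · (155/140 − 1)
= 52 · 0.1071
= 5.57 L

5.6 L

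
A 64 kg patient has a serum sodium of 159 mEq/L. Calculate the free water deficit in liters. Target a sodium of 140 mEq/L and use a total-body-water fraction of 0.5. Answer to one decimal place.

TBW = 0.5 · 64 = 32 L
Free water deficit = TBW · (Na/140 − 1)
= 32 · (159/140 − 1)
= 32 · 0.1357
= 4.34 L

4.3 L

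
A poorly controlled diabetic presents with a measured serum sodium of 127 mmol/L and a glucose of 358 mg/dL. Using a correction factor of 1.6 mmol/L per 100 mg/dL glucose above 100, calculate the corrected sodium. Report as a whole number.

131 mmol/L

Corrected Na = measured Na + 1.6 · (glucose − 100)/100
= 127 + 1.6 · (358 − 100)/100
= 127 + 4.1
= 131.1 mmol/L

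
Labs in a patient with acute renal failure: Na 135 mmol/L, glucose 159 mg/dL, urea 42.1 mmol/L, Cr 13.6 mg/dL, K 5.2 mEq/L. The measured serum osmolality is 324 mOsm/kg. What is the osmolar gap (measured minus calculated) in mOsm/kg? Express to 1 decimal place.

3.1 mOsm/kg

Calculated osmolality = 2·Na + glucose/18 + urea
= 2·135 + 159/18 + 42.1
= 270 + 8.83 + 42.10
= 320.93 mOsm/kg ≈ 320.9 mOsm/kg
Osmolar gap = measured − calculated = 324 − 320.9 = 3.1 mOsm/kg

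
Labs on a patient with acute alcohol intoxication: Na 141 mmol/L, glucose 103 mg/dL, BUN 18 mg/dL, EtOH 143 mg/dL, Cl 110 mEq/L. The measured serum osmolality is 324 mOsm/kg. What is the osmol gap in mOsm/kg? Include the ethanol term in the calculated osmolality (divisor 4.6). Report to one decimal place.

Calculated osmolality = 2·Na + glucose/18 + BUN/2.8 + ethanol/4.6
= 2·141 + 103/18 + 18/2.8 + 143/4.6
= 282 + 5.72 + 6.43 + 31.09
= 325.24 mOsm/kg ≈ 325.2 mOsm/kg
Osmolar gap = measured − calculated = 324 − 325.2 = -1.2 mOsm/kg

-1.2 mOsm/kg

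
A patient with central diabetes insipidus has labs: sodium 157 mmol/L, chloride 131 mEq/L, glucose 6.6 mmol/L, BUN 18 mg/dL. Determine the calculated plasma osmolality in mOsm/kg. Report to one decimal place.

Calculated osmolality = 2·Na + glucose + BUN/2.8
= 2·157 + 6.6 + 18/2.8
= 314 + 6.60 + 6.43
= 327.03 mOsm/kg

327.0 mOsm/kg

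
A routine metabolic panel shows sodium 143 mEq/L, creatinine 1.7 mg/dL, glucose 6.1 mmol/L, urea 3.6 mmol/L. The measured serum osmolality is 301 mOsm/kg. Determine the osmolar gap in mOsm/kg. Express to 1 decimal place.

5.3 mOsm/kg

Calculated osmolality = 2·Na + glucose + urea
= 2·143 + 6.1 + 3.6
= 286 + 6.10 + 3.60
= 295.7 mOsm/kg ≈ 295.7 mOsm/kg
Osmolar gap = measured − calculated = 301 − 295.7 = 5.3 mOsm/kg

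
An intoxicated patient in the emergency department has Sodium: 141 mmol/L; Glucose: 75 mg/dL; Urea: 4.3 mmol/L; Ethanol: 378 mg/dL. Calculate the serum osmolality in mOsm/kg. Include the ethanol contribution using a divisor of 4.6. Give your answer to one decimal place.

Calculated osmolality = 2·Na + glucose/18 + urea + ethanol/4.6
= 2·141 + 75/18 + 4.3 + 378/4.6
= 282 + 4.17 + 4.30 + 82.17
= 372.64 mOsm/kg

372.6 mOsm/kg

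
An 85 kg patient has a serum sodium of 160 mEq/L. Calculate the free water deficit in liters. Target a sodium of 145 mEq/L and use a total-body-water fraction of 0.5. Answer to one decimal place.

TBW = 0.5 · 85 = 42.5 L
Free water deficit = TBW · (Na/145 − 1)
= 42.5 · (160/145 − 1)
= 42.5 · 0.1034
= 4.39 L

4.4 L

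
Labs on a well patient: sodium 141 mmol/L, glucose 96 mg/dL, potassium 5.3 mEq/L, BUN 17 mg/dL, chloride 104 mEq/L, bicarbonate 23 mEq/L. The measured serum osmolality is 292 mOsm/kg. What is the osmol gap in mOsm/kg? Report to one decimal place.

Calculated osmolality = 2·Na + glucose/18 + BUN/2.8
= 2·141 + 96/18 + 17/2.8
= 282 + 5.33 + 6.07
= 293.4 mOsm/kg ≈ 293.4 mOsm/kg
Osmolar gap = measured − calculated = 292 − 293.4 = -1.4 mOsm/kg

-1.4 mOsm/kg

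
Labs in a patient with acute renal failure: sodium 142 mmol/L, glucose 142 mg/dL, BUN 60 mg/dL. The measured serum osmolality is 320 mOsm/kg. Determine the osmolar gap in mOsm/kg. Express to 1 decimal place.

Calculated osmolality = 2·Na + glucose/18 + BUN/2.8
= 2·142 + 142/18 + 60/2.8
= 284 + 7.89 + 21.43
= 313.32 mOsm/kg ≈ 313.3 mOsm/kg
Osmolar gap = measured − calculated = 320 − 313.3 = 6.7 mOsm/kg

6.7 mOsm/kg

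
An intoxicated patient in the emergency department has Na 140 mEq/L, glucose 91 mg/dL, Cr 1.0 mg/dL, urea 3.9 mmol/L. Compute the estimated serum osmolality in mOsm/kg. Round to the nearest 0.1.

Calculated osmolality = 2·Na + glucose/18 + urea
= 2·140 + 91/18 + 3.9
= 280 + 5.06 + 3.90
= 288.96 mOsm/kg

289.0 mOsm/kg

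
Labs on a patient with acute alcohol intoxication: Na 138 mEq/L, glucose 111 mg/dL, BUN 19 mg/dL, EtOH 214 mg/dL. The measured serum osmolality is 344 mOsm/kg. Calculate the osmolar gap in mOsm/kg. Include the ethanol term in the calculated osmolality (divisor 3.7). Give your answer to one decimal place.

Calculated osmolality = 2·Na + glucose/18 + BUN/2.8 + ethanol/3.7
= 2·138 + 111/18 + 19/2.8 + 214/3.7
= 276 + 6.17 + 6.79 + 57.84
= 346.8 mOsm/kg ≈ 346.8 mOsm/kg
Osmolar gap = measured − calculated = 344 − 346.8 = -2.8 mOsm/kg

-2.8 mOsm/kg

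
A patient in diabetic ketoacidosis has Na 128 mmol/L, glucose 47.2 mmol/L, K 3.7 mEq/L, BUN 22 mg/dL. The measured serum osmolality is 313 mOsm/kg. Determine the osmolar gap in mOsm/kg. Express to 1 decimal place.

Calculated osmolality = 2·Na + glucose + BUN/2.8
= 2·128 + 47.2 + 22/2.8
= 256 + 47.20 + 7.86
= 311.06 mOsm/kg ≈ 311.1 mOsm/kg
Osmolar gap = measured − calculated = 313 − 311.1 = 1.9 mOsm/kg

1.9 mOsm/kg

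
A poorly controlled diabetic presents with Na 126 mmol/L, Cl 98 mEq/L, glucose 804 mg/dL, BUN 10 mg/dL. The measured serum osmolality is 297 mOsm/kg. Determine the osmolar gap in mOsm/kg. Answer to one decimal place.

-3.2 mOsm/kg

Calculated osmolality = 2·Na + glucose/18 + BUN/2.8
= 2·126 + 804/18 + 10/2.8
= 252 + 44.67 + 3.57
= 300.24 mOsm/kg ≈ 300.2 mOsm/kg
Osmolar gap = measured − calculated = 297 − 300.2 = -3.2 mOsm/kg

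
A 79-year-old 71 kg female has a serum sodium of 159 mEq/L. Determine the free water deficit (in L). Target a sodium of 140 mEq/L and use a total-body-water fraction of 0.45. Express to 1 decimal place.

4.3 L

TBW = 0.45 · 71 = 31.95 L
Free water deficit = TBW · (Na/140 − 1)
= 31.95 · (159/140 − 1)
= 31.95 · 0.1357
= 4.34 L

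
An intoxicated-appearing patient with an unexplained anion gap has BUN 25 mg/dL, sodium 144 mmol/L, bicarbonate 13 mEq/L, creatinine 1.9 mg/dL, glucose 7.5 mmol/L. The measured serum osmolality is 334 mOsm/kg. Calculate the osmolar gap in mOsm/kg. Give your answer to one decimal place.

29.6 mOsm/kg

Calculated osmolality = 2·Na + glucose + BUN/2.8
= 2·144 + 7.5 + 25/2.8
= 288 + 7.50 + 8.93
= 304.43 mOsm/kg ≈ 304.4 mOsm/kg
Osmolar gap = measured − calculated = 334 − 304.4 = 29.6 mOsm/kg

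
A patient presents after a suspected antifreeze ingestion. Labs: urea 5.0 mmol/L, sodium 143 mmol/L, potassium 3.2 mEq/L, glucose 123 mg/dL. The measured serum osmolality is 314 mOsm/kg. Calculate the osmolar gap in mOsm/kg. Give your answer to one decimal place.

Calculated osmolality = 2·Na + glucose/18 + urea
= 2·143 + 123/18 + 5
= 286 + 6.83 + 5
= 297.83 mOsm/kg ≈ 297.8 mOsm/kg
Osmolar gap = measured − calculated = 314 − 297.8 = 16.2 mOsm/kg

16.2 mOsm/kg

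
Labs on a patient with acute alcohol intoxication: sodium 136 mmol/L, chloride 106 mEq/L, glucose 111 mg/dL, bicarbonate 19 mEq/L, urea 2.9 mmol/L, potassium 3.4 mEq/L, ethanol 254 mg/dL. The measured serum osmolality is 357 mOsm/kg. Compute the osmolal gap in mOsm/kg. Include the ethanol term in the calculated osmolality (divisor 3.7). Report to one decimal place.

Calculated osmolality = 2·Na + glucose/18 + urea + ethanol/3.7
= 2·136 + 111/18 + 2.9 + 254/3.7
= 272 + 6.17 + 2.90 + 68.65
= 349.72 mOsm/kg ≈ 349.7 mOsm/kg
Osmolar gap = measured − calculated = 357 − 349.7 = 7.3 mOsm/kg

7.3 mOsm/kg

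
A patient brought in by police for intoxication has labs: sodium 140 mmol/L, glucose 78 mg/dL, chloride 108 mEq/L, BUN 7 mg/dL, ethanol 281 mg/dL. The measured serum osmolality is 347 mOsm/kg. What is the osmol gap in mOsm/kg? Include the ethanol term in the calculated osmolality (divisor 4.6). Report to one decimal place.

-0.9 mOsm/kg

Calculated osmolality = 2·Na + glucose/18 + BUN/2.8 + ethanol/4.6
= 2·140 + 78/18 + 7/2.8 + 281/4.6
= 280 + 4.33 + 2.50 + 61.09
= 347.92 mOsm/kg ≈ 347.9 mOsm/kg
Osmolar gap = measured − calculated = 347 − 347.9 = -0.9 mOsm/kg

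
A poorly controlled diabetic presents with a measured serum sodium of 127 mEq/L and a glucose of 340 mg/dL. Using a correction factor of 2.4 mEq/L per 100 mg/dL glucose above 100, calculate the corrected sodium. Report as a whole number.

133 mEq/L

Corrected Na = measured Na + 2.4 · (glucose − 100)/100
= 127 + 2.4 · (340 − 100)/100
= 127 + 5.8
= 132.8 mEq/L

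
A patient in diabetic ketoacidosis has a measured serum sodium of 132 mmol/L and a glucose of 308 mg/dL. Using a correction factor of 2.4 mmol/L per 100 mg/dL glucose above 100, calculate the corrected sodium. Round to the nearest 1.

137 mmol/L

Corrected Na = measured Na + 2.4 · (glucose − 100)/100
= 132 + 2.4 · (308 − 100)/100
= 132 + 5
= 137 mmol/L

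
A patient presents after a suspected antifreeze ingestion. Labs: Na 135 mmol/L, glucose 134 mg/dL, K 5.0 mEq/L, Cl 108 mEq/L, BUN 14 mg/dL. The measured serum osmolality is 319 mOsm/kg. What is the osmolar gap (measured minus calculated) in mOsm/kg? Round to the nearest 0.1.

36.6 mOsm/kg

Calculated osmolality = 2·Na + glucose/18 + BUN/2.8
= 2·135 + 134/18 + 14/2.8
= 270 + 7.44 + 5
= 282.44 mOsm/kg ≈ 282.4 mOsm/kg
Osmolar gap = measured − calculated = 319 − 282.4 = 36.6 mOsm/kg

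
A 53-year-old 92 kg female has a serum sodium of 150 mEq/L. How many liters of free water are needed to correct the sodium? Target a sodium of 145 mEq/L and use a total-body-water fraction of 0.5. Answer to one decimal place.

TBW = 0.5 · 92 = 46 L
Free water deficit = TBW · (Na/145 − 1)
= 46 · (150/145 − 1)
= 46 · 0.0345
= 1.59 L

1.6 L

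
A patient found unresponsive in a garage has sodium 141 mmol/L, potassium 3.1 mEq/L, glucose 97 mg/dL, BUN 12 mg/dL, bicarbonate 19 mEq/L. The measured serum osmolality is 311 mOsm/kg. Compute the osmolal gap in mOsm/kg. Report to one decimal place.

Calculated osmolality = 2·Na + glucose/18 + BUN/2.8
= 2·141 + 97/18 + 12/2.8
= 282 + 5.39 + 4.29
= 291.68 mOsm/kg ≈ 291.7 mOsm/kg
Osmolar gap = measured − calculated = 311 − 291.7 = 19.3 mOsm/kg

19.3 mOsm/kg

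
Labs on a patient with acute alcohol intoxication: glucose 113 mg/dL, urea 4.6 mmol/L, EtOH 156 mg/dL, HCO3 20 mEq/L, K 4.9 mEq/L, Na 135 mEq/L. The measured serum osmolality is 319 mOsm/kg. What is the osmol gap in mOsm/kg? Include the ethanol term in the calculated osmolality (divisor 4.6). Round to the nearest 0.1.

Calculated osmolality = 2·Na + glucose/18 + urea + ethanol/4.6
= 2·135 + 113/18 + 4.6 + 156/4.6
= 270 + 6.28 + 4.60 + 33.91
= 314.79 mOsm/kg ≈ 314.8 mOsm/kg
Osmolar gap = measured − calculated = 319 − 314.8 = 4.2 mOsm/kg

4.2 mOsm/kg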